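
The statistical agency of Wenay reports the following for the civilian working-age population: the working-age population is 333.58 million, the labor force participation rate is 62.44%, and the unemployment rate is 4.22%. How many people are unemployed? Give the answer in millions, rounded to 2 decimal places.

Labor force = 0.6244 × 333.58 = 208.29 million.
Unemployed = 0.0422 × 208.29 ≈ 8.79 million.

About 8.79 million are unemployed.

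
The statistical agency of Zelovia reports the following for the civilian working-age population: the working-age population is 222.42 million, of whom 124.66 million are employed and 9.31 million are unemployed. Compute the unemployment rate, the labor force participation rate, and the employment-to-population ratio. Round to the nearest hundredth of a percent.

Unemployment rate ≈ 6.95%; labor force participation rate ≈ 60.23%; employment-population ratio ≈ 56.05%.

Labor force = employed + unemployed = 124.66 + 9.31 = 133.97 million.
Unemployment rate = 9.31 / 133.97 = 6.95%.
Labor force participation rate = 133.97 / 222.42 = 60.23%.
Employment-population ratio = 124.66 / 222.42 = 56.05%.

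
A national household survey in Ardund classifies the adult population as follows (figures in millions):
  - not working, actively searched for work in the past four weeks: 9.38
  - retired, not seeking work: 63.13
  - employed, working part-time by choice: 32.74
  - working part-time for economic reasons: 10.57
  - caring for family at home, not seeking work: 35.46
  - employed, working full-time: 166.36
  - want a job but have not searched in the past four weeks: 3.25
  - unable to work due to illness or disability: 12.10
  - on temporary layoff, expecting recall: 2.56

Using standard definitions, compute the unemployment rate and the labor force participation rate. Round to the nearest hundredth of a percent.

Employed = 32.74 + 10.57 + 166.36 = 209.67 million (anyone who worked, including part-time for economic reasons, counts as employed).
Unemployed = 9.38 + 2.56 = 11.94 million (jobless and actively searching, or on temporary layoff).
Labor force = 209.67 + 11.94 = 221.61 million.
Not in labor force = 63.13 + 35.46 + 3.25 + 12.10 = 113.94 million (those not working and not actively searching are outside the labor force — including those who want a job but have given up searching).
Civilian working-age population = 221.61 + 113.94 = 335.55 million.
Unemployment rate = 11.94 / 221.61 = 5.39%.
Labor force participation rate = 221.61 / 335.55 = 66.04%.

Unemployment rate ≈ 5.39%; labor force participation rate ≈ 66.04%.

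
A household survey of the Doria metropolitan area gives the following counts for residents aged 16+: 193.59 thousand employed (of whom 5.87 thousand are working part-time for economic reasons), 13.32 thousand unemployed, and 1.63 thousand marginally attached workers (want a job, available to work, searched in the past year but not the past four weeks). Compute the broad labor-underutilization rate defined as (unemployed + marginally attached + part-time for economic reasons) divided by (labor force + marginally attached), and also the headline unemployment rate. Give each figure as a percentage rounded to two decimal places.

Broad underutilization rate ≈ 9.98%; headline unemployment rate ≈ 6.44%.

Labor force = 193.59 + 13.32 = 206.91 thousand.
Numerator = 13.32 + 1.63 + 5.87 = 20.82 thousand.
Denominator = 206.91 + 1.63 = 208.54 thousand.
Broad rate = 20.82 / 208.54 = 9.98%.
Headline unemployment rate = 13.32 / 206.91 = 6.44%.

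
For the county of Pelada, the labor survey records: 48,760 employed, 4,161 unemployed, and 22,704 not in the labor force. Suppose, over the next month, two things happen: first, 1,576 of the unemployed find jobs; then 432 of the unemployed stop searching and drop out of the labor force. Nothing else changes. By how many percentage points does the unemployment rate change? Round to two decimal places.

The unemployment rate changes by −3.76 percentage points.

Initially, labor force = 48,760 + 4,161 = 52,921, so u = 4,161/52,921 = 7.86%.
After the first change, unemployed falls and employed rises by 1,576; labor force unchanged → E = 50,336, U = 2,585, labor force = 52,921.
After the second change, unemployed and labor force both fall by 432 → E = 50,336, U = 2,153, labor force = 52,489.
New unemployment rate = 2,153 / 52,489 = 4.10%.
Change = 4.10% − 7.86% = −3.76 percentage points.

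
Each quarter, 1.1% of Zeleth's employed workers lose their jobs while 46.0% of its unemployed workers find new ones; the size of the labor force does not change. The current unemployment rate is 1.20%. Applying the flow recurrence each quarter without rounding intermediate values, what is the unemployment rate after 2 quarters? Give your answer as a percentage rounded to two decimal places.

With a fixed labor force, u_{t+1} = u_t + s·(1−u_t) − f·u_t = u_t·(1−s−f) + s.
Here 1−s−f = 0.529 and s = 0.011.
u_1 = 0.012000 × 0.529 + 0.011 = 0.017348.
u_2 = 0.017348 × 0.529 + 0.011 = 0.020177.

Unemployment rate after two quarters ≈ 2.02%.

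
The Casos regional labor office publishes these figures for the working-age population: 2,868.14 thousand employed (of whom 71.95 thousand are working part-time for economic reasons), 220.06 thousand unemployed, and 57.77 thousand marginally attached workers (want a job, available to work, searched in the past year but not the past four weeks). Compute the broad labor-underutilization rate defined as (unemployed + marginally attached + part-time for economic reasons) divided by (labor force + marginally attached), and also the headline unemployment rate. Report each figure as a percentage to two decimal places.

Labor force = 2,868.14 + 220.06 = 3,088.20 thousand.
Numerator = 220.06 + 57.77 + 71.95 = 349.78 thousand.
Denominator = 3,088.20 + 57.77 = 3,145.97 thousand.
Broad rate = 349.78 / 3,145.97 = 11.12%.
Headline unemployment rate = 220.06 / 3,088.20 = 7.13%.

Broad underutilization rate ≈ 11.12%; headline unemployment rate ≈ 7.13%.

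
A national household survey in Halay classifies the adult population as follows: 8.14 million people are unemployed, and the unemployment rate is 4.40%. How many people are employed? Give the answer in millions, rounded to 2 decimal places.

About 176.86 million are employed.

Labor force = U / u = 8.14 / 0.0440 ≈ 185.00 million.
Employed = labor force − unemployed = 185.00 − 8.14 = 176.86 million.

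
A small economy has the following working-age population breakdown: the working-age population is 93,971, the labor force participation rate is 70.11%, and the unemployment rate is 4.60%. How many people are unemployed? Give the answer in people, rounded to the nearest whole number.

About 3,031 are unemployed.

Labor force = 0.7011 × 93,971 = 65,883.
Unemployed = 0.0460 × 65,883 ≈ 3,031.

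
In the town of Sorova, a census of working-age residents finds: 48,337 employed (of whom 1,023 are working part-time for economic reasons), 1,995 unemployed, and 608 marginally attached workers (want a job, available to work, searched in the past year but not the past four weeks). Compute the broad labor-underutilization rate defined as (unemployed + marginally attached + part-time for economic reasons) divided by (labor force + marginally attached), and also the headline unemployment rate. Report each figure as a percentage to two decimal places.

Labor force = 48,337 + 1,995 = 50,332.
Numerator = 1,995 + 608 + 1,023 = 3,626.
Denominator = 50,332 + 608 = 50,940.
Broad rate = 3,626 / 50,940 = 7.12%.
Headline unemployment rate = 1,995 / 50,332 = 3.96%.

Broad underutilization rate ≈ 7.12%; headline unemployment rate ≈ 3.96%.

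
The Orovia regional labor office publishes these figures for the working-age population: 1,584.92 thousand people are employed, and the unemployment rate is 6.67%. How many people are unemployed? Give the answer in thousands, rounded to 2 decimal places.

Let U be the number unemployed. The labor force is E + U, and U/(E+U) = 0.0667.
So U = 0.0667 × 1,584.92 / (1 − 0.0667) = 105.7142 / 0.9333 ≈ 113.27 thousand.

About 113.27 thousand are unemployed.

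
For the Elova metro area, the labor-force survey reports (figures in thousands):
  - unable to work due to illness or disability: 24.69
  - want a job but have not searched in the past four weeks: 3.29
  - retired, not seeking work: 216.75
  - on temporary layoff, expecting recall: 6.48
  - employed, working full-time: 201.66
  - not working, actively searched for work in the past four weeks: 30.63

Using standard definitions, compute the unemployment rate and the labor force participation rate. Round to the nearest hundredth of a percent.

Unemployment rate ≈ 15.54%; labor force participation rate ≈ 49.38%.

Employed = 201.66 thousand.
Unemployed = 6.48 + 30.63 = 37.11 thousand (jobless and actively searching, or on temporary layoff).
Labor force = 201.66 + 37.11 = 238.77 thousand.
Not in labor force = 24.69 + 3.29 + 216.75 = 244.73 thousand (those not working and not actively searching are outside the labor force — including those who want a job but have given up searching).
Civilian working-age population = 238.77 + 244.73 = 483.50 thousand.
Unemployment rate = 37.11 / 238.77 = 15.54%.
Labor force participation rate = 238.77 / 483.50 = 49.38%.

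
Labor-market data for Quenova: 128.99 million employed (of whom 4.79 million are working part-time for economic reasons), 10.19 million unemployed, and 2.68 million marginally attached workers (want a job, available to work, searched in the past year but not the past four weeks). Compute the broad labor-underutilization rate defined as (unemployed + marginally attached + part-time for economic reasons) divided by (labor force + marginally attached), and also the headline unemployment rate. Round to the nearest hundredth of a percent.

Broad underutilization rate ≈ 12.45%; headline unemployment rate ≈ 7.32%.

Labor force = 128.99 + 10.19 = 139.18 million.
Numerator = 10.19 + 2.68 + 4.79 = 17.66 million.
Denominator = 139.18 + 2.68 = 141.86 million.
Broad rate = 17.66 / 141.86 = 12.45%.
Headline unemployment rate = 10.19 / 139.18 = 7.32%.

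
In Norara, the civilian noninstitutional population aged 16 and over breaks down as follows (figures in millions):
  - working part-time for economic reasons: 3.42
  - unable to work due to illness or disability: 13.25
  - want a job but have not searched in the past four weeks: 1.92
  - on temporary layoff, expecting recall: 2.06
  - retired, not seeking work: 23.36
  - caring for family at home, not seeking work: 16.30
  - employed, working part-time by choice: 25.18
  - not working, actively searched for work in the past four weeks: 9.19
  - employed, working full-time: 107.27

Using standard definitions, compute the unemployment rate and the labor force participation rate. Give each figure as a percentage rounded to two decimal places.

Employed = 3.42 + 25.18 + 107.27 = 135.87 million (anyone who worked, including part-time for economic reasons, counts as employed).
Unemployed = 2.06 + 9.19 = 11.25 million (jobless and actively searching, or on temporary layoff).
Labor force = 135.87 + 11.25 = 147.12 million.
Not in labor force = 13.25 + 1.92 + 23.36 + 16.30 = 54.83 million (those not working and not actively searching are outside the labor force — including those who want a job but have given up searching).
Civilian working-age population = 147.12 + 54.83 = 201.95 million.
Unemployment rate = 11.25 / 147.12 = 7.65%.
Labor force participation rate = 147.12 / 201.95 = 72.85%.

Unemployment rate ≈ 7.65%; labor force participation rate ≈ 72.85%.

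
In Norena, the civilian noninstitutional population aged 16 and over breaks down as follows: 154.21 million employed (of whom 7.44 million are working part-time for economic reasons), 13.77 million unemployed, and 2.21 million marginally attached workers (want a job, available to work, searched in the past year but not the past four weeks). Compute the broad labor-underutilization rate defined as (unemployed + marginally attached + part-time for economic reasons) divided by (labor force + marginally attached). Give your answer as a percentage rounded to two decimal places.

Labor force = 154.21 + 13.77 = 167.98 million.
Numerator = 13.77 + 2.21 + 7.44 = 23.42 million.
Denominator = 167.98 + 2.21 = 170.19 million.
Broad rate = 23.42 / 170.19 = 13.76%.

Broad underutilization rate ≈ 13.76%.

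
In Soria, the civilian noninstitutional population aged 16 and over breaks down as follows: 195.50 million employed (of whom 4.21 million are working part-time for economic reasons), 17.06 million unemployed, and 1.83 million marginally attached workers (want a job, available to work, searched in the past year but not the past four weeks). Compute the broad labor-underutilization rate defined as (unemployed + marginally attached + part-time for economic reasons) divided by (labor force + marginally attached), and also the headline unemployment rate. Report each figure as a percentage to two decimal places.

Broad underutilization rate ≈ 10.77%; headline unemployment rate ≈ 8.03%.

Labor force = 195.50 + 17.06 = 212.56 million.
Numerator = 17.06 + 1.83 + 4.21 = 23.10 million.
Denominator = 212.56 + 1.83 = 214.39 million.
Broad rate = 23.10 / 214.39 = 10.77%.
Headline unemployment rate = 17.06 / 212.56 = 8.03%.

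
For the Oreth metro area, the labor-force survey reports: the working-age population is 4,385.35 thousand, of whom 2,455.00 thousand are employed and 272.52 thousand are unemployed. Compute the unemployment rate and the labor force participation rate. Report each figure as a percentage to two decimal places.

Labor force = employed + unemployed = 2,455.00 + 272.52 = 2,727.52 thousand.
Unemployment rate = 272.52 / 2,727.52 = 9.99%.
Labor force participation rate = 2,727.52 / 4,385.35 = 62.20%.

Unemployment rate ≈ 9.99%; labor force participation rate ≈ 62.20%.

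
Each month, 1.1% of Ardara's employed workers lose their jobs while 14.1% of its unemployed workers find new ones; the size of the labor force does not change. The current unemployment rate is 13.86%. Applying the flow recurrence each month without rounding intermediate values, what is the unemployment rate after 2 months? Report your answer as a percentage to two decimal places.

With a fixed labor force, u_{t+1} = u_t + s·(1−u_t) − f·u_t = u_t·(1−s−f) + s.
Here 1−s−f = 0.848 and s = 0.011.
u_1 = 0.138600 × 0.848 + 0.011 = 0.128533.
u_2 = 0.128533 × 0.848 + 0.011 = 0.119996.

Unemployment rate after two months ≈ 12.00%.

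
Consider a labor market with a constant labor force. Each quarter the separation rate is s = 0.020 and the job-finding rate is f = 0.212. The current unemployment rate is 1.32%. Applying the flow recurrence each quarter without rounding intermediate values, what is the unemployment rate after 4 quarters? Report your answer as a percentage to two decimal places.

With a fixed labor force, u_{t+1} = u_t + s·(1−u_t) − f·u_t = u_t·(1−s−f) + s.
Here 1−s−f = 0.768 and s = 0.020.
u_1 = 0.013200 × 0.768 + 0.020 = 0.030138.
u_2 = 0.030138 × 0.768 + 0.020 = 0.043146.
u_3 = 0.043146 × 0.768 + 0.020 = 0.053136.
u_4 = 0.053136 × 0.768 + 0.020 = 0.060808.

Unemployment rate after four quarters ≈ 6.08%.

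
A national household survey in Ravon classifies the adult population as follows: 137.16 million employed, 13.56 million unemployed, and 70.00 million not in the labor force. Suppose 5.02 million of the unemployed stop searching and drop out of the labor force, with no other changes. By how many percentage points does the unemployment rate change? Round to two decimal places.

The unemployment rate changes by −3.14 percentage points.

Initially, labor force = 137.16 + 13.56 = 150.72 million, so u = 13.56/150.72 = 9.00%.
After the change, unemployed and labor force both fall by 5.02 → E = 137.16, U = 8.54, labor force = 145.70 million.
New unemployment rate = 8.54 / 145.70 = 5.86%.
Change = 5.86% − 9.00% = −3.14 percentage points.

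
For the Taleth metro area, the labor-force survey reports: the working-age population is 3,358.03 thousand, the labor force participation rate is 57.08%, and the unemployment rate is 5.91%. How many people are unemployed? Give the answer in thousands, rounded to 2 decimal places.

Labor force = 0.5708 × 3,358.03 = 1,916.76 thousand.
Unemployed = 0.0591 × 1,916.76 ≈ 113.28 thousand.

About 113.28 thousand are unemployed.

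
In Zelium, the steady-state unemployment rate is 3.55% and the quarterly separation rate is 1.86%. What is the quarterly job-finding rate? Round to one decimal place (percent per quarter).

From u* = s/(s+f): f = s·(1−u)/u.
f = 1.86 × (1 − 0.0355) / 0.0355 = 1.7940 / 0.0355 ≈ 50.5% per quarter.

Job-finding rate ≈ 50.5% per quarter.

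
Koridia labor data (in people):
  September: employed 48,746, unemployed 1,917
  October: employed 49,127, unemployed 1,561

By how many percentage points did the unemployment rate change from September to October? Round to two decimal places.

The unemployment rate changed by −0.70 percentage points.

September: labor force = 48,746 + 1,917 = 50,663; u = 1,917/50,663 = 3.78%.
October: labor force = 49,127 + 1,561 = 50,688; u = 1,561/50,688 = 3.08%.
Change = 3.08% − 3.78% = −0.70 pp.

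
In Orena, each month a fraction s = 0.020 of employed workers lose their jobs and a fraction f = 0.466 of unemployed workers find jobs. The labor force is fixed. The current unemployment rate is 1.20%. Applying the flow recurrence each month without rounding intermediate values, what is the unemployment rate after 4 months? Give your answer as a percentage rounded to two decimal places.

Unemployment rate after four months ≈ 3.91%.

With a fixed labor force, u_{t+1} = u_t + s·(1−u_t) − f·u_t = u_t·(1−s−f) + s.
Here 1−s−f = 0.514 and s = 0.020.
u_1 = 0.012000 × 0.514 + 0.020 = 0.026168.
u_2 = 0.026168 × 0.514 + 0.020 = 0.033450.
u_3 = 0.033450 × 0.514 + 0.020 = 0.037193.
u_4 = 0.037193 × 0.514 + 0.020 = 0.039117.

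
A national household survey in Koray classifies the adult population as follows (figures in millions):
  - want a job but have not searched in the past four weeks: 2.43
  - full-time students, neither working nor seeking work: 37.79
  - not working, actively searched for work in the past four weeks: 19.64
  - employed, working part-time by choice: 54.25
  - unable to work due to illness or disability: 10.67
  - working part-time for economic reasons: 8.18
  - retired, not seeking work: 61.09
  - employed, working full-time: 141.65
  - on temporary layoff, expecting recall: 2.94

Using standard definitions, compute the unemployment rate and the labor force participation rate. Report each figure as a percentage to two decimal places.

Employed = 54.25 + 8.18 + 141.65 = 204.08 million (anyone who worked, including part-time for economic reasons, counts as employed).
Unemployed = 19.64 + 2.94 = 22.58 million (jobless and actively searching, or on temporary layoff).
Labor force = 204.08 + 22.58 = 226.66 million.
Not in labor force = 2.43 + 37.79 + 10.67 + 61.09 = 111.98 million (those not working and not actively searching are outside the labor force — including those who want a job but have given up searching).
Civilian working-age population = 226.66 + 111.98 = 338.64 million.
Unemployment rate = 22.58 / 226.66 = 9.96%.
Labor force participation rate = 226.66 / 338.64 = 66.93%.

Unemployment rate ≈ 9.96%; labor force participation rate ≈ 66.93%.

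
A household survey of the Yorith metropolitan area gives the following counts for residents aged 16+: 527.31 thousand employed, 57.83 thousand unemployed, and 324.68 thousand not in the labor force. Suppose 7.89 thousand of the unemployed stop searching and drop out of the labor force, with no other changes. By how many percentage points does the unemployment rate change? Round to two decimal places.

Initially, labor force = 527.31 + 57.83 = 585.14 thousand, so u = 57.83/585.14 = 9.88%.
After the change, unemployed and labor force both fall by 7.89 → E = 527.31, U = 49.94, labor force = 577.25 thousand.
New unemployment rate = 49.94 / 577.25 = 8.65%.
Change = 8.65% − 9.88% = −1.23 percentage points.

The unemployment rate changes by −1.23 percentage points.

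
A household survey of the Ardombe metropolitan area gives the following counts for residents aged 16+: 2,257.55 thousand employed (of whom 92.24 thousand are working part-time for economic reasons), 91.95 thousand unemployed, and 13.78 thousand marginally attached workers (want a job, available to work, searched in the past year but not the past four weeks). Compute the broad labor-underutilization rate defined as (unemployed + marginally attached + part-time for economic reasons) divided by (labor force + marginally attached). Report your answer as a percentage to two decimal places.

Labor force = 2,257.55 + 91.95 = 2,349.50 thousand.
Numerator = 91.95 + 13.78 + 92.24 = 197.97 thousand.
Denominator = 2,349.50 + 13.78 = 2,363.28 thousand.
Broad rate = 197.97 / 2,363.28 = 8.38%.

Broad underutilization rate ≈ 8.38%.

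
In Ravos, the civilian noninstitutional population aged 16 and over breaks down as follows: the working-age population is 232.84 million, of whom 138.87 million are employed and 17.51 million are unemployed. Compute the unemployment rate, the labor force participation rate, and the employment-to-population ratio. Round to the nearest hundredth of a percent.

Labor force = employed + unemployed = 138.87 + 17.51 = 156.38 million.
Unemployment rate = 17.51 / 156.38 = 11.20%.
Labor force participation rate = 156.38 / 232.84 = 67.16%.
Employment-population ratio = 138.87 / 232.84 = 59.64%.

Unemployment rate ≈ 11.20%; labor force participation rate ≈ 67.16%; employment-population ratio ≈ 59.64%.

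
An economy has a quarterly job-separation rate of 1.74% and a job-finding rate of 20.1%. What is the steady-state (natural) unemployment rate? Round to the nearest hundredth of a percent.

Steady-state unemployment rate ≈ 7.97%.

At steady state the flows balance: s·E = f·U, so U/(E+U) = s/(s+f).
u* = 1.74 / (1.74 + 20.1) = 1.74 / 21.84 = 7.97%.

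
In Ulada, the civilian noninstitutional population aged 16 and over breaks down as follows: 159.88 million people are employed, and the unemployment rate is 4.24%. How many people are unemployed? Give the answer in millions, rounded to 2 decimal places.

About 7.08 million are unemployed.

Let U be the number unemployed. The labor force is E + U, and U/(E+U) = 0.0424.
So U = 0.0424 × 159.88 / (1 − 0.0424) = 6.7789 / 0.9576 ≈ 7.08 million.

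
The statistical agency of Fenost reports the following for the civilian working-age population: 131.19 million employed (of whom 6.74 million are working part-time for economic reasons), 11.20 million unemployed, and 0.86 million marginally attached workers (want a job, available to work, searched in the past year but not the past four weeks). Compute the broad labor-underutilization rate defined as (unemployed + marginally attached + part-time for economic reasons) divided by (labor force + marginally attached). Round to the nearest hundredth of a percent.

Labor force = 131.19 + 11.20 = 142.39 million.
Numerator = 11.20 + 0.86 + 6.74 = 18.80 million.
Denominator = 142.39 + 0.86 = 143.25 million.
Broad rate = 18.80 / 143.25 = 13.12%.

Broad underutilization rate ≈ 13.12%.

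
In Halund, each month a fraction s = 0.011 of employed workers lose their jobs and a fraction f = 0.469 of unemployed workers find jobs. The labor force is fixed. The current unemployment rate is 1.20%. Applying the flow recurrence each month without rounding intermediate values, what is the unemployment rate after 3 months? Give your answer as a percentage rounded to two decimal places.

Unemployment rate after three months ≈ 2.14%.

With a fixed labor force, u_{t+1} = u_t + s·(1−u_t) − f·u_t = u_t·(1−s−f) + s.
Here 1−s−f = 0.520 and s = 0.011.
u_1 = 0.012000 × 0.520 + 0.011 = 0.017240.
u_2 = 0.017240 × 0.520 + 0.011 = 0.019965.
u_3 = 0.019965 × 0.520 + 0.011 = 0.021382.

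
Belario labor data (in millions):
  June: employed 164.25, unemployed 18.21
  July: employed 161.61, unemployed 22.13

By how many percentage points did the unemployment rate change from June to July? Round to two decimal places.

June: labor force = 164.25 + 18.21 = 182.46; u = 18.21/182.46 = 9.98%.
July: labor force = 161.61 + 22.13 = 183.74; u = 22.13/183.74 = 12.04%.
Change = 12.04% − 9.98% = +2.06 pp.

The unemployment rate changed by +2.06 percentage points.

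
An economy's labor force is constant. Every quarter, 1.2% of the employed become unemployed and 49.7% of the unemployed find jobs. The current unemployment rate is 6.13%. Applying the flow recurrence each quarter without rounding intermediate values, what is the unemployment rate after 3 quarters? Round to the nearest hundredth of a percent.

With a fixed labor force, u_{t+1} = u_t + s·(1−u_t) − f·u_t = u_t·(1−s−f) + s.
Here 1−s−f = 0.491 and s = 0.012.
u_1 = 0.061300 × 0.491 + 0.012 = 0.042098.
u_2 = 0.042098 × 0.491 + 0.012 = 0.032670.
u_3 = 0.032670 × 0.491 + 0.012 = 0.028041.

Unemployment rate after three quarters ≈ 2.80%.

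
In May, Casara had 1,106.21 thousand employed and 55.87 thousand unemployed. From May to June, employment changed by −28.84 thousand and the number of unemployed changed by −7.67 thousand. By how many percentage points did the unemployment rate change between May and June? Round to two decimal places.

May: labor force = 1,106.21 + 55.87 = 1,162.08; u = 55.87/1,162.08 = 4.81%.
June: labor force = 1,077.37 + 48.20 = 1,125.57; u = 48.20/1,125.57 = 4.28%.
Change = 4.28% − 4.81% = −0.53 pp.

The unemployment rate changed by −0.53 percentage points.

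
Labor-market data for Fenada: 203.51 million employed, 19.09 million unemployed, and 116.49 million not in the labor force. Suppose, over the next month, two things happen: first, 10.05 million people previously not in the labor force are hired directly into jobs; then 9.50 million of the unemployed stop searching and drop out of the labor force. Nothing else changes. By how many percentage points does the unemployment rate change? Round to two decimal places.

Initially, labor force = 203.51 + 19.09 = 222.60 million, so u = 19.09/222.60 = 8.58%.
After the first change, employed and labor force both rise by 10.05; unemployed unchanged → E = 213.56, U = 19.09, labor force = 232.65 million.
After the second change, unemployed and labor force both fall by 9.50 → E = 213.56, U = 9.59, labor force = 223.15 million.
New unemployment rate = 9.59 / 223.15 = 4.30%.
Change = 4.30% − 8.58% = −4.28 percentage points.

The unemployment rate changes by −4.28 percentage points.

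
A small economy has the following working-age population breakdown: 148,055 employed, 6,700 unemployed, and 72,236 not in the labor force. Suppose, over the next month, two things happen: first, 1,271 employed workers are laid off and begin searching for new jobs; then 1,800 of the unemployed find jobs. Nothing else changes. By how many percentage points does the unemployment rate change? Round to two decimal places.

Initially, labor force = 148,055 + 6,700 = 154,755, so u = 6,700/154,755 = 4.33%.
After the first change, employed falls and unemployed rises by 1,271; labor force unchanged → E = 146,784, U = 7,971, labor force = 154,755.
After the second change, unemployed falls and employed rises by 1,800; labor force unchanged → E = 148,584, U = 6,171, labor force = 154,755.
New unemployment rate = 6,171 / 154,755 = 3.99%.
Change = 3.99% − 4.33% = −0.34 percentage points.

The unemployment rate changes by −0.34 percentage points.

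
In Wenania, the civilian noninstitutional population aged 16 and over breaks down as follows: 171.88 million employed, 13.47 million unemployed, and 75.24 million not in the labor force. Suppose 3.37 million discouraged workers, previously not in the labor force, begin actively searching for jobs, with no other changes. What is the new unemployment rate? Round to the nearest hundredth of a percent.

Initially, labor force = 171.88 + 13.47 = 185.35 million, so u = 13.47/185.35 = 7.27%.
After the change, unemployed and labor force both rise by 3.37 → E = 171.88, U = 16.84, labor force = 188.72 million.
New unemployment rate = 16.84 / 188.72 = 8.92%.

New unemployment rate ≈ 8.92%.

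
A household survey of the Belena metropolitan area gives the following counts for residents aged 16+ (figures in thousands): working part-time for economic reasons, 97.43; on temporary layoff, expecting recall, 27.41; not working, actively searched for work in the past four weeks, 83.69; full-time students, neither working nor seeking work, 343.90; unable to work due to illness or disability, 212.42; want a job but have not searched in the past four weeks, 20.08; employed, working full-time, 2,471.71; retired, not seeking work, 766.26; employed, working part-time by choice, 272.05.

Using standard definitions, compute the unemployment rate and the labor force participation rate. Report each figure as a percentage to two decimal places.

Employed = 97.43 + 2,471.71 + 272.05 = 2,841.19 thousand (anyone who worked, including part-time for economic reasons, counts as employed).
Unemployed = 27.41 + 83.69 = 111.10 thousand (jobless and actively searching, or on temporary layoff).
Labor force = 2,841.19 + 111.10 = 2,952.29 thousand.
Not in labor force = 343.90 + 212.42 + 20.08 + 766.26 = 1,342.66 thousand (those not working and not actively searching are outside the labor force — including those who want a job but have given up searching).
Civilian working-age population = 2,952.29 + 1,342.66 = 4,294.95 thousand.
Unemployment rate = 111.10 / 2,952.29 = 3.76%.
Labor force participation rate = 2,952.29 / 4,294.95 = 68.74%.

Unemployment rate ≈ 3.76%; labor force participation rate ≈ 68.74%.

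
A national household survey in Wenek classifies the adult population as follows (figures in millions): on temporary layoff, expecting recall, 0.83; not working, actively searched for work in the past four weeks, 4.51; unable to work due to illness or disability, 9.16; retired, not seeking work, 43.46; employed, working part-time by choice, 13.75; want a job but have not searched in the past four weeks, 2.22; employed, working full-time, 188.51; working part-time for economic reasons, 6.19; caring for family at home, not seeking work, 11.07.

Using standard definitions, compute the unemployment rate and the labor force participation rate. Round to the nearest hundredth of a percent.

Unemployment rate ≈ 2.50%; labor force participation rate ≈ 76.44%.

Employed = 13.75 + 188.51 + 6.19 = 208.45 million (anyone who worked, including part-time for economic reasons, counts as employed).
Unemployed = 0.83 + 4.51 = 5.34 million (jobless and actively searching, or on temporary layoff).
Labor force = 208.45 + 5.34 = 213.79 million.
Not in labor force = 9.16 + 43.46 + 2.22 + 11.07 = 65.91 million (those not working and not actively searching are outside the labor force — including those who want a job but have given up searching).
Civilian working-age population = 213.79 + 65.91 = 279.70 million.
Unemployment rate = 5.34 / 213.79 = 2.50%.
Labor force participation rate = 213.79 / 279.70 = 76.44%.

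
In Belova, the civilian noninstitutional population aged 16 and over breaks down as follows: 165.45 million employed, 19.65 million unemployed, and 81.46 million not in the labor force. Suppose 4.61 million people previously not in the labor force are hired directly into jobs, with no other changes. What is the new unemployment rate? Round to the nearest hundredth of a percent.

New unemployment rate ≈ 10.36%.

Initially, labor force = 165.45 + 19.65 = 185.10 million, so u = 19.65/185.10 = 10.62%.
After the change, employed and labor force both rise by 4.61; unemployed unchanged → E = 170.06, U = 19.65, labor force = 189.71 million.
New unemployment rate = 19.65 / 189.71 = 10.36%.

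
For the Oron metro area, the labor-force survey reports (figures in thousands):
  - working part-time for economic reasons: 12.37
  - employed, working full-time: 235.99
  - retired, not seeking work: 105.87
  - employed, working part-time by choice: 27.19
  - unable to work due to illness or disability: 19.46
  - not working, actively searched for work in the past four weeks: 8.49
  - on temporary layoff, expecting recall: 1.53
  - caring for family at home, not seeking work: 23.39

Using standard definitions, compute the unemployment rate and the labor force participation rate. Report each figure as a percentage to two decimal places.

Unemployment rate ≈ 3.51%; labor force participation rate ≈ 65.76%.

Employed = 12.37 + 235.99 + 27.19 = 275.55 thousand (anyone who worked, including part-time for economic reasons, counts as employed).
Unemployed = 8.49 + 1.53 = 10.02 thousand (jobless and actively searching, or on temporary layoff).
Labor force = 275.55 + 10.02 = 285.57 thousand.
Not in labor force = 105.87 + 19.46 + 23.39 = 148.72 thousand (those not working and not actively searching are outside the labor force).
Civilian working-age population = 285.57 + 148.72 = 434.29 thousand.
Unemployment rate = 10.02 / 285.57 = 3.51%.
Labor force participation rate = 285.57 / 434.29 = 65.76%.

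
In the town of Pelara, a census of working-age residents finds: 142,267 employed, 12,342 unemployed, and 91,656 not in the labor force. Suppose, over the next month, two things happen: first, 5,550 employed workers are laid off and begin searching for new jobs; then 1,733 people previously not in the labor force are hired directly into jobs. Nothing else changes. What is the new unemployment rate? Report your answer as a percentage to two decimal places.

Initially, labor force = 142,267 + 12,342 = 154,609, so u = 12,342/154,609 = 7.98%.
After the first change, employed falls and unemployed rises by 5,550; labor force unchanged → E = 136,717, U = 17,892, labor force = 154,609.
After the second change, employed and labor force both rise by 1,733; unemployed unchanged → E = 138,450, U = 17,892, labor force = 156,342.
New unemployment rate = 17,892 / 156,342 = 11.44%.

New unemployment rate ≈ 11.44%.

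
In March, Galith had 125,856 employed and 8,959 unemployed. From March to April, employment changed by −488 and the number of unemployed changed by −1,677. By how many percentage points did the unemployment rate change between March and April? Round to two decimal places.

The unemployment rate changed by −1.16 percentage points.

March: labor force = 125,856 + 8,959 = 134,815; u = 8,959/134,815 = 6.65%.
April: labor force = 125,368 + 7,282 = 132,650; u = 7,282/132,650 = 5.49%.
Change = 5.49% − 6.65% = −1.16 pp.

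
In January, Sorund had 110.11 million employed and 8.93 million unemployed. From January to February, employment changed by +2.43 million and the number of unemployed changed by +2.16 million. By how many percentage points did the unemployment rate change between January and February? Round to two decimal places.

The unemployment rate changed by +1.47 percentage points.

January: labor force = 110.11 + 8.93 = 119.04; u = 8.93/119.04 = 7.50%.
February: labor force = 112.54 + 11.09 = 123.63; u = 11.09/123.63 = 8.97%.
Change = 8.97% − 7.50% = +1.47 pp.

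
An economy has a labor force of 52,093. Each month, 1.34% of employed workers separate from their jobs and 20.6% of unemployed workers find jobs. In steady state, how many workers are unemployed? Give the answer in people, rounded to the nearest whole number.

Steady-state unemployment rate u* = s/(s+f) = 1.34/(1.34+20.6) = 0.061076.
Unemployed = u* × labor force = 0.061076 × 52,093 ≈ 3,182.

About 3,182 are unemployed in steady state.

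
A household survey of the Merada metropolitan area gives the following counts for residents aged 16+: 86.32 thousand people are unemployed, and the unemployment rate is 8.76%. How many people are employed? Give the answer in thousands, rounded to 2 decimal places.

About 899.07 thousand are employed.

Labor force = U / u = 86.32 / 0.0876 ≈ 985.39 thousand.
Employed = labor force − unemployed = 985.39 − 86.32 = 899.07 thousand.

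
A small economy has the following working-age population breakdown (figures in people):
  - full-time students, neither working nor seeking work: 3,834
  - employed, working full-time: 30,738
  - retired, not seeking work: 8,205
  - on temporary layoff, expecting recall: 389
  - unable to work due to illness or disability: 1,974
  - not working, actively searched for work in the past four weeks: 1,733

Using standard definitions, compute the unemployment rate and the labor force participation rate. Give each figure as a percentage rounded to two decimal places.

Employed = 30,738.
Unemployed = 389 + 1,733 = 2,122 (jobless and actively searching, or on temporary layoff).
Labor force = 30,738 + 2,122 = 32,860.
Not in labor force = 3,834 + 8,205 + 1,974 = 14,013 (those not working and not actively searching are outside the labor force).
Civilian working-age population = 32,860 + 14,013 = 46,873.
Unemployment rate = 2,122 / 32,860 = 6.46%.
Labor force participation rate = 32,860 / 46,873 = 70.10%.

Unemployment rate ≈ 6.46%; labor force participation rate ≈ 70.10%.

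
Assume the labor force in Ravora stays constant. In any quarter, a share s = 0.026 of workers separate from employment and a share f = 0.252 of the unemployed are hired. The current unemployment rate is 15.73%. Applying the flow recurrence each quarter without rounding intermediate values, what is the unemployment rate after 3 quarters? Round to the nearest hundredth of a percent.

Unemployment rate after three quarters ≈ 11.75%.

With a fixed labor force, u_{t+1} = u_t + s·(1−u_t) − f·u_t = u_t·(1−s−f) + s.
Here 1−s−f = 0.722 and s = 0.026.
u_1 = 0.157300 × 0.722 + 0.026 = 0.139571.
u_2 = 0.139571 × 0.722 + 0.026 = 0.126770.
u_3 = 0.126770 × 0.722 + 0.026 = 0.117528.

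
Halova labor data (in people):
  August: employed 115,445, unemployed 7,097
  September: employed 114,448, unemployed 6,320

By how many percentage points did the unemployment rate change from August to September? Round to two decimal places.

The unemployment rate changed by −0.56 percentage points.

August: labor force = 115,445 + 7,097 = 122,542; u = 7,097/122,542 = 5.79%.
September: labor force = 114,448 + 6,320 = 120,768; u = 6,320/120,768 = 5.23%.
Change = 5.23% − 5.79% = −0.56 pp.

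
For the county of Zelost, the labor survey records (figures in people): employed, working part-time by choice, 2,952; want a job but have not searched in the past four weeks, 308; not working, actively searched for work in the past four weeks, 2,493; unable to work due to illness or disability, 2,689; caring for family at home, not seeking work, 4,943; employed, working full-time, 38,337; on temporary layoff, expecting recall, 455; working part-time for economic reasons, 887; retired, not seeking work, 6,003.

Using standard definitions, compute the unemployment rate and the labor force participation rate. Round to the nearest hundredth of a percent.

Employed = 2,952 + 38,337 + 887 = 42,176 (anyone who worked, including part-time for economic reasons, counts as employed).
Unemployed = 2,493 + 455 = 2,948 (jobless and actively searching, or on temporary layoff).
Labor force = 42,176 + 2,948 = 45,124.
Not in labor force = 308 + 2,689 + 4,943 + 6,003 = 13,943 (those not working and not actively searching are outside the labor force — including those who want a job but have given up searching).
Civilian working-age population = 45,124 + 13,943 = 59,067.
Unemployment rate = 2,948 / 45,124 = 6.53%.
Labor force participation rate = 45,124 / 59,067 = 76.39%.

Unemployment rate ≈ 6.53%; labor force participation rate ≈ 76.39%.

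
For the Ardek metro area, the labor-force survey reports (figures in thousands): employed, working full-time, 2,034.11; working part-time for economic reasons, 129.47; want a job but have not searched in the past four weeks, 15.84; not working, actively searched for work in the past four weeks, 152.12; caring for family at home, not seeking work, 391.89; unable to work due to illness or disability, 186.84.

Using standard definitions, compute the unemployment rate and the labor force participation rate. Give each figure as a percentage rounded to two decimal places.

Unemployment rate ≈ 6.57%; labor force participation rate ≈ 79.57%.

Employed = 2,034.11 + 129.47 = 2,163.58 thousand (anyone who worked, including part-time for economic reasons, counts as employed).
Unemployed = 152.12 thousand.
Labor force = 2,163.58 + 152.12 = 2,315.70 thousand.
Not in labor force = 15.84 + 391.89 + 186.84 = 594.57 thousand (those not working and not actively searching are outside the labor force — including those who want a job but have given up searching).
Civilian working-age population = 2,315.70 + 594.57 = 2,910.27 thousand.
Unemployment rate = 152.12 / 2,315.70 = 6.57%.
Labor force participation rate = 2,315.70 / 2,910.27 = 79.57%.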